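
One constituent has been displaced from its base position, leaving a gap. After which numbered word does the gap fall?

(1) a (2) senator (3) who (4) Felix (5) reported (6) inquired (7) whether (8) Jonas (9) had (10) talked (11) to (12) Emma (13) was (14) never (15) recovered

5

The displaced element is "a senator" (word 2).
It is linked across 1 clause boundary (Ø).
It functions as the subject of "inquired", so the gap sits immediately after word 5 ("reported").
Base order: Felix reported that a senator inquired whether Jonas had talked to Emma.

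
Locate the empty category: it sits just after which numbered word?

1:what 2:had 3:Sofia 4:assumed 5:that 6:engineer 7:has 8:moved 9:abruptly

8

The displaced element is "what" (word 1).
It is linked across 1 clause boundary (Ø).
It functions as the direct object of "moved", so the gap sits immediately after word 8 ("moved").
Base order: Sofia had assumed that engineer has moved what abruptly.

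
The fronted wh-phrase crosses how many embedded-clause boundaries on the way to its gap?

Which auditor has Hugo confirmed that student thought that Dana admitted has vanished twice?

"which auditor" is extracted from the subject of "vanished".
Boundaries crossed, outermost first: [Ø], [that], [Ø] — 3 in total.

3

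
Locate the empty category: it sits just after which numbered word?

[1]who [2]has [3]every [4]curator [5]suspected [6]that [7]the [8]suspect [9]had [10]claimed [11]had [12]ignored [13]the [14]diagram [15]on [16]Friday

10

The displaced element is "who" (word 1).
It is linked across 2 clause boundaries (that → Ø).
It functions as the subject of "ignored", so the gap sits immediately after word 10 ("claimed").
Base order: Every curator has suspected that the suspect had claimed that who had ignored the diagram on Friday.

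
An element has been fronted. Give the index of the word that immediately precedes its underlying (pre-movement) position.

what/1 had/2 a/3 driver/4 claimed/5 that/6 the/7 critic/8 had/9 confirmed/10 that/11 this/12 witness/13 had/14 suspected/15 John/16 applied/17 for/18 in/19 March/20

18

The displaced element is "what" (word 1).
It is linked across 3 clause boundaries (that → that → Ø).
It functions as the object of the preposition "for" of "applied", so the gap sits immediately after word 18 ("for").
Base order: A driver had claimed that the critic had confirmed that this witness had suspected John applied for what in March.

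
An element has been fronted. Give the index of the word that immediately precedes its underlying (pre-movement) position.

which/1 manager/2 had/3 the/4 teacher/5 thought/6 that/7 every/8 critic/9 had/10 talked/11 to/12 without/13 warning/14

The displaced element is "which manager" (word 2).
It is linked across 1 clause boundary (that).
It functions as the object of the preposition "to" of "talked", so the gap sits immediately after word 12 ("to").
Base order: The teacher had thought that every critic had talked to which manager without warning.

12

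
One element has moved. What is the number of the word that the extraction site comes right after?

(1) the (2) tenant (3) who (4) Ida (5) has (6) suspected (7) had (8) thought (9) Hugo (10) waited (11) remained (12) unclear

6

The displaced element is "the tenant" (word 2).
It is linked across 1 clause boundary (Ø).
It functions as the subject of "thought", so the gap sits immediately after word 6 ("suspected").
Base order: Ida has suspected that the tenant had thought Hugo waited.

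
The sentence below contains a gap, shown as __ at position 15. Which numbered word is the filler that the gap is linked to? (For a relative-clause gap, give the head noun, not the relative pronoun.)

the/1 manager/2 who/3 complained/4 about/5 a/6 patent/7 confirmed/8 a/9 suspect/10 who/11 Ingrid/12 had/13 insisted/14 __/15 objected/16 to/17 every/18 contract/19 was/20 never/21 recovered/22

10

The gap at 15 is the subject of "objected", inside a relative clause.
The relative pronoun is "who" (word 11); it is bound by the head noun immediately before it.
Its filler is the head noun "suspect", at word 10.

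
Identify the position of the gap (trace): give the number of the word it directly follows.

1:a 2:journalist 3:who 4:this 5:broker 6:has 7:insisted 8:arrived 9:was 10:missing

7

The displaced element is "a journalist" (word 2).
It is linked across 1 clause boundary (Ø).
It functions as the subject of "arrived", so the gap sits immediately after word 7 ("insisted").
Base order: This broker has insisted that a journalist arrived.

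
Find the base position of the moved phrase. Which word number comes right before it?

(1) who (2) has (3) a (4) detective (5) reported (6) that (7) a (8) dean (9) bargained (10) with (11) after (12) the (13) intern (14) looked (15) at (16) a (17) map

The displaced element is "who" (word 1).
It is linked across 1 clause boundary (that).
It functions as the object of the preposition "with" of "bargained", so the gap sits immediately after word 10 ("with").
Base order: A detective has reported that a dean bargained with who after the intern looked at a map.

10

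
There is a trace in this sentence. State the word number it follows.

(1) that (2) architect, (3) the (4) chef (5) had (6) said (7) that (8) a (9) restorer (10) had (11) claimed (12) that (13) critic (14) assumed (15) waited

14

The displaced element is "that architect" (word 2).
It is linked across 3 clause boundaries (that → Ø → Ø).
It functions as the subject of "waited", so the gap sits immediately after word 14 ("assumed").
Base order: The chef had said that a restorer had claimed that critic assumed that that architect waited.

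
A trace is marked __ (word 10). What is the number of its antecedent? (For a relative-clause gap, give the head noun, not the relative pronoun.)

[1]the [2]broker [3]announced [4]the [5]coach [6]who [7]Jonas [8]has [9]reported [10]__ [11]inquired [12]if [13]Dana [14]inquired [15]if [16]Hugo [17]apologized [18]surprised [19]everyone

5

The gap at 10 is the subject of "inquired", inside a relative clause.
The relative pronoun is "who" (word 6); it is bound by the head noun immediately before it.
Its filler is the head noun "coach", at word 5.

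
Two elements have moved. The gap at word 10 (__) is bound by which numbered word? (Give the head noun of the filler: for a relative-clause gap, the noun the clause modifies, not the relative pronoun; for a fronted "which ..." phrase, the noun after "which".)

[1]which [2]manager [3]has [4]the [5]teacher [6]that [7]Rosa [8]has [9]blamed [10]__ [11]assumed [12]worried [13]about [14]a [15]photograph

The marked gap is inside the relative clause, the direct object of "blamed".
Its filler is the head noun "teacher" (via "that"), at word 5.
(The other dependency links word 2 to a gap after word 11.)

5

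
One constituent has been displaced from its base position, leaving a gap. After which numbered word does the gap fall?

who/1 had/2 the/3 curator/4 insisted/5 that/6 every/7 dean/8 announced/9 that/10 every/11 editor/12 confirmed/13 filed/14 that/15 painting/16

13

The displaced element is "who" (word 1).
It is linked across 3 clause boundaries (that → that → Ø).
It functions as the subject of "filed", so the gap sits immediately after word 13 ("confirmed").
Base order: The curator had insisted that every dean announced that every editor confirmed who filed that painting.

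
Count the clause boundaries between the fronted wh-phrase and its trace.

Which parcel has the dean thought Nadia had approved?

1

"which parcel" is extracted from the object of "approved".
Boundaries crossed, outermost first: [Ø] — 1 in total.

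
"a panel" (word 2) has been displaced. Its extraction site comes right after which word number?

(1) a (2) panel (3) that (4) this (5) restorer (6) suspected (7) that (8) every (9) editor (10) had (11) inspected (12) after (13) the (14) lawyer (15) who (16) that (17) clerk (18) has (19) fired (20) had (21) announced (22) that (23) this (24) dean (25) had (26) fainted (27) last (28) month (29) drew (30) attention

11

The displaced element is "a panel" (word 2).
It is linked across 1 clause boundary (that).
It functions as the direct object of "inspected", so the gap sits immediately after word 11 ("inspected").
Base order: This restorer suspected that every editor had inspected a panel after the lawyer who that clerk has fired had announced that this dean had fainted last month.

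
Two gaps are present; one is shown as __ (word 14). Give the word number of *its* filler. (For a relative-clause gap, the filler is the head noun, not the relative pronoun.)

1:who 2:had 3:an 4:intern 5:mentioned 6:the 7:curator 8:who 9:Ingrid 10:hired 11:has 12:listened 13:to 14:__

1

The marked gap is the object of the preposition "to" of "listened".
Its filler is the fronted wh-phrase "who", at word 1.
(The other dependency links word 7 to a gap after word 10.)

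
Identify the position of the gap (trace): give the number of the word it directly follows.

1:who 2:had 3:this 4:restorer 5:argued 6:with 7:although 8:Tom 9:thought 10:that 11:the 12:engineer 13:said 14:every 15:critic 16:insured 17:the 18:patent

6

The displaced element is "who" (word 1).
It functions as the object of the preposition "with" of "argued", so the gap sits immediately after word 6 ("with").
Base order: This restorer had argued with who although Tom thought that the engineer said every critic insured the patent.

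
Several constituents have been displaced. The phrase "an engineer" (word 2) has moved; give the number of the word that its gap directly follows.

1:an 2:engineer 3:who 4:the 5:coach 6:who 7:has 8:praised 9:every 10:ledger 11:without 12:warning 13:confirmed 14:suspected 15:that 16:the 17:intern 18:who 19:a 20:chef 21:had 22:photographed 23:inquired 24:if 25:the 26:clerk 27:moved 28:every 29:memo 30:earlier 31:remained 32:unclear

13

The displaced element is "an engineer" (word 2).
It is linked across 1 clause boundary (Ø).
It functions as the subject of "suspected", so the gap sits immediately after word 13 ("confirmed").
Base order: The coach who has praised every ledger without warning confirmed an engineer suspected that the intern who a chef had photographed inquired if the clerk moved every memo earlier.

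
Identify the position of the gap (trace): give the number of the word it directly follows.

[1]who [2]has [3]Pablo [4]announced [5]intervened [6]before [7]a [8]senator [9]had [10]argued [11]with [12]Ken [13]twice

4

The displaced element is "who" (word 1).
It is linked across 1 clause boundary (Ø).
It functions as the subject of "intervened", so the gap sits immediately after word 4 ("announced").
Base order: Pablo has announced who intervened before a senator had argued with Ken twice.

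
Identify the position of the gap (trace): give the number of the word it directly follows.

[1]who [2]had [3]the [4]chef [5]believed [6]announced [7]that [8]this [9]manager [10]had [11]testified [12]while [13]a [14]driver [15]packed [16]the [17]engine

The displaced element is "who" (word 1).
It is linked across 1 clause boundary (Ø).
It functions as the subject of "announced", so the gap sits immediately after word 5 ("believed").
Base order: The chef had believed that who announced that this manager had testified while a driver packed the engine.

5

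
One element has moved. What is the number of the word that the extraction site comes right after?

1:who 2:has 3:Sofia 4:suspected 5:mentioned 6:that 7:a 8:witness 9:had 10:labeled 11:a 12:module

4

The displaced element is "who" (word 1).
It is linked across 1 clause boundary (Ø).
It functions as the subject of "mentioned", so the gap sits immediately after word 4 ("suspected").
Base order: Sofia has suspected that who mentioned that a witness had labeled a module.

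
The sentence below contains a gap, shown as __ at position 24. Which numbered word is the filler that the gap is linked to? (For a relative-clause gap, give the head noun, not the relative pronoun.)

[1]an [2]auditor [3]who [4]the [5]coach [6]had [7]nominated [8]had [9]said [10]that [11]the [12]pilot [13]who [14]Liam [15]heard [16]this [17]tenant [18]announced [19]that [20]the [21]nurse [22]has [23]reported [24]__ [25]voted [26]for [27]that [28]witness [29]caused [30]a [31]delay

12

The gap at 24 is the subject of "voted", inside a relative clause.
The relative pronoun is "who" (word 13); it is bound by the head noun immediately before it.
Its filler is the head noun "pilot", at word 12.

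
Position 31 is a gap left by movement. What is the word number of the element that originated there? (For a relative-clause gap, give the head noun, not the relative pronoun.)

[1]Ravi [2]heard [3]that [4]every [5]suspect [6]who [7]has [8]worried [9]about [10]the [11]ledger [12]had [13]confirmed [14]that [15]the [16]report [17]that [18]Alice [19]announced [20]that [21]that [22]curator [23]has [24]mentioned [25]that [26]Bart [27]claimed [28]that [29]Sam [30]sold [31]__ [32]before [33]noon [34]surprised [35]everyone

The gap at 31 is the object of "sold", inside a relative clause.
The relative pronoun is "that" (word 17); it is bound by the head noun immediately before it.
Its filler is the head noun "report", at word 16.

16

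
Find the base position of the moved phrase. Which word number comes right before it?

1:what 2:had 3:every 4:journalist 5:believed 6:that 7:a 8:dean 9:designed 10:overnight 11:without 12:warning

The displaced element is "what" (word 1).
It is linked across 1 clause boundary (that).
It functions as the direct object of "designed", so the gap sits immediately after word 9 ("designed").
Base order: Every journalist had believed that a dean designed what overnight without warning.

9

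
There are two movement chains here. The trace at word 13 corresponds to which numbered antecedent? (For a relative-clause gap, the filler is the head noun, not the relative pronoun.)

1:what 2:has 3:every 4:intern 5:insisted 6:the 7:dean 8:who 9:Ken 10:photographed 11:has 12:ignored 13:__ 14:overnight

1

The marked gap is the direct object of "ignored".
Its filler is the fronted wh-phrase "what", at word 1.
(The other dependency links word 7 to a gap after word 10.)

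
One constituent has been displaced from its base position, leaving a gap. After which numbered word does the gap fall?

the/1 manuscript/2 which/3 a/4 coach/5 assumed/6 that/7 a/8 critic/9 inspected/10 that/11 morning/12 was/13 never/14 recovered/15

The displaced element is "the manuscript" (word 2).
It is linked across 1 clause boundary (that).
It functions as the direct object of "inspected", so the gap sits immediately after word 10 ("inspected").
Base order: A coach assumed that a critic inspected the manuscript that morning.

10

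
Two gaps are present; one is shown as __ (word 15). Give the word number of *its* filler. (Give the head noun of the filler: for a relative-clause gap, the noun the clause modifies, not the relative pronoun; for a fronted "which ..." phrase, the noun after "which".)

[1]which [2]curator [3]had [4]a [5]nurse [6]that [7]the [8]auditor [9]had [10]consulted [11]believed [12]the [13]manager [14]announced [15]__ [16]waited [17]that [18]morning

2

The marked gap is the subject of "waited".
Its filler is the fronted wh-phrase "which curator", at word 2.
(The other dependency links word 5 to a gap after word 10.)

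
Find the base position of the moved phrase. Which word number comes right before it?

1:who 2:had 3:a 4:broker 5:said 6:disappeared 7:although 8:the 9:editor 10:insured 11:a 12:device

5

The displaced element is "who" (word 1).
It is linked across 1 clause boundary (Ø).
It functions as the subject of "disappeared", so the gap sits immediately after word 5 ("said").
Base order: A broker had said that who disappeared although the editor insured a device.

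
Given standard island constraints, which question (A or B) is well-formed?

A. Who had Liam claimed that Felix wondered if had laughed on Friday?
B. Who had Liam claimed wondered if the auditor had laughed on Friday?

In A, the wh-phrase is extracted from inside a wh-island (introduced by "if"), which blocks movement.
In B, the extraction path crosses only that-complement boundaries, which are transparent.
So B is grammatical.

B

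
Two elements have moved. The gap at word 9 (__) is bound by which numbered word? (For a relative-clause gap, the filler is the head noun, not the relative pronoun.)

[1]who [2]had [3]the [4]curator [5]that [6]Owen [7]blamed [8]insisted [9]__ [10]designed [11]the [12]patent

The marked gap is the subject of "designed".
Its filler is the fronted wh-phrase "who", at word 1.
(The other dependency links word 4 to a gap after word 7.)

1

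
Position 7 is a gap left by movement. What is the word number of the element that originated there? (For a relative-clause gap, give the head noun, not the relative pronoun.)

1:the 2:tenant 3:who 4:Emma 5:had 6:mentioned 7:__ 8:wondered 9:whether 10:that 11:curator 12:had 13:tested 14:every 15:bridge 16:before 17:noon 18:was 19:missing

2

The gap at 7 is the subject of "wondered", inside a relative clause.
The relative pronoun is "who" (word 3); it is bound by the head noun immediately before it.
Its filler is the head noun "tenant", at word 2.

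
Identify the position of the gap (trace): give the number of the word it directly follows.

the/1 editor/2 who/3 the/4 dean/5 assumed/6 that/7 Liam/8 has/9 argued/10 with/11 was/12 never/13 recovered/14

11

The displaced element is "the editor" (word 2).
It is linked across 1 clause boundary (that).
It functions as the object of the preposition "with" of "argued", so the gap sits immediately after word 11 ("with").
Base order: The dean assumed that Liam has argued with the editor.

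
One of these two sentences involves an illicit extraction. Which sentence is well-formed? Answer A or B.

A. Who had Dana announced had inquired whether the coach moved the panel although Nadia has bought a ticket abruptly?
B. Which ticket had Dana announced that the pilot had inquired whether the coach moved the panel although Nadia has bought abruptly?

A

In B, the wh-phrase is extracted from inside a wh-island (introduced by "whether"), which blocks movement.
In A, the extraction path crosses only that-complement boundaries, which are transparent.
So A is grammatical.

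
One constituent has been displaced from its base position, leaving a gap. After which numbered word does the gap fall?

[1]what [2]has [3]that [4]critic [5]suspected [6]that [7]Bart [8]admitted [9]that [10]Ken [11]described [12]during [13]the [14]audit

11

The displaced element is "what" (word 1).
It is linked across 2 clause boundaries (that → that).
It functions as the direct object of "described", so the gap sits immediately after word 11 ("described").
Base order: That critic has suspected that Bart admitted that Ken described what during the audit.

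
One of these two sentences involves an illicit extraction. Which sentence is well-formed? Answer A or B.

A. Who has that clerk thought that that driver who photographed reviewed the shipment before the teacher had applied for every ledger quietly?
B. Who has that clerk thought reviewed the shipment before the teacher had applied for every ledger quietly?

In A, the wh-phrase is extracted from inside a complex-NP island (relative clause) (introduced by "who"), which blocks movement.
In B, the extraction path crosses only that-complement boundaries, which are transparent.
So B is grammatical.

B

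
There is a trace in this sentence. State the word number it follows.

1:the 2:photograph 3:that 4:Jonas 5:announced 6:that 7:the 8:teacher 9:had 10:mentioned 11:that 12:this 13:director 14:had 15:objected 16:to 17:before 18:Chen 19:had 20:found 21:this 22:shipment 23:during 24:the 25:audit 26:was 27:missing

16

The displaced element is "the photograph" (word 2).
It is linked across 2 clause boundaries (that → that).
It functions as the object of the preposition "to" of "objected", so the gap sits immediately after word 16 ("to").
Base order: Jonas announced that the teacher had mentioned that this director had objected to the photograph before Chen had found this shipment during the audit.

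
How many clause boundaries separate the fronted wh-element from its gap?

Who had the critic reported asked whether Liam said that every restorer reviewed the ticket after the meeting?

"who" is extracted from the subject of "asked".
Boundaries crossed, outermost first: [Ø] — 1 in total.

1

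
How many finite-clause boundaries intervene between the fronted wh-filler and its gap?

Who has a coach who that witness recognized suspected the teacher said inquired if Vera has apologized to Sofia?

2

"who" is extracted from the subject of "inquired".
Boundaries crossed, outermost first: [Ø], [Ø] — 2 in total.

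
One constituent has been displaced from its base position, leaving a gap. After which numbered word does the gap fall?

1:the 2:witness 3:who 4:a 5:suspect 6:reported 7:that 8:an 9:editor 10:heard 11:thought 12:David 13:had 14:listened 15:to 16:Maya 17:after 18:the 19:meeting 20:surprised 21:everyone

The displaced element is "the witness" (word 2).
It is linked across 2 clause boundaries (that → Ø).
It functions as the subject of "thought", so the gap sits immediately after word 10 ("heard").
Base order: A suspect reported that an editor heard that the witness thought David had listened to Maya after the meeting.

10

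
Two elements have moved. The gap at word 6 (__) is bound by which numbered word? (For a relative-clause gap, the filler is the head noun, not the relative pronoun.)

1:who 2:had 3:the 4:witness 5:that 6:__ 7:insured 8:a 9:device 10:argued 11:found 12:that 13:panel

4

The marked gap is inside the relative clause, the subject of "insured".
Its filler is the head noun "witness" (via "that"), at word 4.
(The other dependency links word 1 to a gap after word 10.)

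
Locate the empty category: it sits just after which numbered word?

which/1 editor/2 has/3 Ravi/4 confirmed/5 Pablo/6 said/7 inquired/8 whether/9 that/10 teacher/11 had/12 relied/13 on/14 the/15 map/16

The displaced element is "which editor" (word 2).
It is linked across 2 clause boundaries (Ø → Ø).
It functions as the subject of "inquired", so the gap sits immediately after word 7 ("said").
Base order: Ravi has confirmed Pablo said which editor inquired whether that teacher had relied on the map.

7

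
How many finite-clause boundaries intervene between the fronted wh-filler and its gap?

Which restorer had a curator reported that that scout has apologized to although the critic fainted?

1

"which restorer" is extracted from the PP object of "apologized".
Boundaries crossed, outermost first: [that] — 1 in total.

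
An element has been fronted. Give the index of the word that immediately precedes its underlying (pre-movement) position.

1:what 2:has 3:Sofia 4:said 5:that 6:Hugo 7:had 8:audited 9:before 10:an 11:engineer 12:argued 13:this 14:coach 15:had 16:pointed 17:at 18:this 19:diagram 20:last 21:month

The displaced element is "what" (word 1).
It is linked across 1 clause boundary (that).
It functions as the direct object of "audited", so the gap sits immediately after word 8 ("audited").
Base order: Sofia has said that Hugo had audited what before an engineer argued this coach had pointed at this diagram last month.

8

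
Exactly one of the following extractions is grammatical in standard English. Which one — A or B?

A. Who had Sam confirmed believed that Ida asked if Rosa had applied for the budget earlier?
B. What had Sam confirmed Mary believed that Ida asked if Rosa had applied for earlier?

A

In B, the wh-phrase is extracted from inside a wh-island (introduced by "if"), which blocks movement.
In A, the extraction path crosses only that-complement boundaries, which are transparent.
So A is grammatical.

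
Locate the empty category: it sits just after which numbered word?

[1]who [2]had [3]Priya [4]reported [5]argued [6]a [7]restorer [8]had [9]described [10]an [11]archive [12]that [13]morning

The displaced element is "who" (word 1).
It is linked across 1 clause boundary (Ø).
It functions as the subject of "argued", so the gap sits immediately after word 4 ("reported").
Base order: Priya had reported that who argued a restorer had described an archive that morning.

4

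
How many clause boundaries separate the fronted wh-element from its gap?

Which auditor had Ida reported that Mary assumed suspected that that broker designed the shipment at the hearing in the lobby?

"which auditor" is extracted from the subject of "suspected".
Boundaries crossed, outermost first: [that], [Ø] — 2 in total.

2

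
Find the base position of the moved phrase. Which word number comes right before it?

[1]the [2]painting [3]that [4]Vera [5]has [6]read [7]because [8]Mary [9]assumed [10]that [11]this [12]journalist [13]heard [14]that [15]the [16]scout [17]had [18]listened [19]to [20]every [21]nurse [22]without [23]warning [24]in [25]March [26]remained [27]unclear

6

The displaced element is "the painting" (word 2).
It functions as the direct object of "read", so the gap sits immediately after word 6 ("read").
Base order: Vera has read the painting because Mary assumed that this journalist heard that the scout had listened to every nurse without warning in March.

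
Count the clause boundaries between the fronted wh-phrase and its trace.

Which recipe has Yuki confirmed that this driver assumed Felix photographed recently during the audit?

"which recipe" is extracted from the object of "photographed".
Boundaries crossed, outermost first: [that], [Ø] — 2 in total.

2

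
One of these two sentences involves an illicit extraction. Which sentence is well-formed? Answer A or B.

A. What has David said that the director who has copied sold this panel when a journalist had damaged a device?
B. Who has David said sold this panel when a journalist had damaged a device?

In A, the wh-phrase is extracted from inside a complex-NP island (relative clause) (introduced by "who"), which blocks movement.
In B, the extraction path crosses only that-complement boundaries, which are transparent.
So B is grammatical.

B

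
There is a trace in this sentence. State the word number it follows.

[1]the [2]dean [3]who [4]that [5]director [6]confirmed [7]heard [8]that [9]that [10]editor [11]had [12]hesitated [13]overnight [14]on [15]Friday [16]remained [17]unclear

6

The displaced element is "the dean" (word 2).
It is linked across 1 clause boundary (Ø).
It functions as the subject of "heard", so the gap sits immediately after word 6 ("confirmed").
Base order: That director confirmed that the dean heard that that editor had hesitated overnight on Friday.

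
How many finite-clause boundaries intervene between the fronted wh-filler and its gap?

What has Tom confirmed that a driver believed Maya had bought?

2

"what" is extracted from the object of "bought".
Boundaries crossed, outermost first: [that], [Ø] — 2 in total.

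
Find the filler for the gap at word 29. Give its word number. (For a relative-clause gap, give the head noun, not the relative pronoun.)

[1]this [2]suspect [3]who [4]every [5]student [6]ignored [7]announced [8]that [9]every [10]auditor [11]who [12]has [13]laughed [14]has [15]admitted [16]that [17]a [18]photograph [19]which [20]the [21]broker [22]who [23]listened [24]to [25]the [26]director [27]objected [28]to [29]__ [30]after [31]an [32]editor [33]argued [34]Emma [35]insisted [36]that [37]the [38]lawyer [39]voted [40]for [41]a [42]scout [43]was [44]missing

18

The gap at 29 is the prepositional object of "objected", inside a relative clause.
The relative pronoun is "which" (word 19); it is bound by the head noun immediately before it.
Its filler is the head noun "photograph", at word 18.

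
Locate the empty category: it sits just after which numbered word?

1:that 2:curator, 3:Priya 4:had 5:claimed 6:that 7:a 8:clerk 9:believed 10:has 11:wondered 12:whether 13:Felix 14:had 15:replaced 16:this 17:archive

9

The displaced element is "that curator" (word 2).
It is linked across 2 clause boundaries (that → Ø).
It functions as the subject of "wondered", so the gap sits immediately after word 9 ("believed").
Base order: Priya had claimed that a clerk believed that that curator has wondered whether Felix had replaced this archive.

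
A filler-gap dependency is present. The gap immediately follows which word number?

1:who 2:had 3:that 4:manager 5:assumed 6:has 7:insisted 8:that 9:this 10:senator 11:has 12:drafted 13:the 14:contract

5

The displaced element is "who" (word 1).
It is linked across 1 clause boundary (Ø).
It functions as the subject of "insisted", so the gap sits immediately after word 5 ("assumed").
Base order: That manager had assumed who has insisted that this senator has drafted the contract.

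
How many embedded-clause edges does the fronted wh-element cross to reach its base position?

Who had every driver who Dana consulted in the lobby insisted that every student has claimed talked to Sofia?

2

"who" is extracted from the subject of "talked".
Boundaries crossed, outermost first: [that], [Ø] — 2 in total.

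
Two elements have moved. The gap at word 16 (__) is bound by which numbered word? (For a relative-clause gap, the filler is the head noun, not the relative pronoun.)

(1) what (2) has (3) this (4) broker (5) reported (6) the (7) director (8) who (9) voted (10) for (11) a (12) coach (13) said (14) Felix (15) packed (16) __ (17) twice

The marked gap is the direct object of "packed".
Its filler is the fronted wh-phrase "what", at word 1.
(The other dependency links word 7 to a gap after word 8.)

1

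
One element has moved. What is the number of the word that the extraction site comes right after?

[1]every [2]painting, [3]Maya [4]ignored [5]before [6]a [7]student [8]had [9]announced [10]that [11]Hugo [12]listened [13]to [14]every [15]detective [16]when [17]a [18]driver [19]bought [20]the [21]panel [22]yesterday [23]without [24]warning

The displaced element is "every painting" (word 2).
It functions as the direct object of "ignored", so the gap sits immediately after word 4 ("ignored").
Base order: Maya ignored every painting before a student had announced that Hugo listened to every detective when a driver bought the panel yesterday without warning.

4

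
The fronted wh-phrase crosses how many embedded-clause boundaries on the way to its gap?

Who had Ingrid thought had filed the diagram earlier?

"who" is extracted from the subject of "filed".
Boundaries crossed, outermost first: [Ø] — 1 in total.

1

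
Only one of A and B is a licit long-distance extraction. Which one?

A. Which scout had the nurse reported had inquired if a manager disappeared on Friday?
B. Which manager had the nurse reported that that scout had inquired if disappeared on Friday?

In B, the wh-phrase is extracted from inside a wh-island (introduced by "if"), which blocks movement.
In A, the extraction path crosses only that-complement boundaries, which are transparent.
So A is grammatical.

A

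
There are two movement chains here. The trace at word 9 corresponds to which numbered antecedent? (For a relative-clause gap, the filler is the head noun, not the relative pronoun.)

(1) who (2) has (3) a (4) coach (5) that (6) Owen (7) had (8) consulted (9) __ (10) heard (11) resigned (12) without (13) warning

The marked gap is inside the relative clause, the direct object of "consulted".
Its filler is the head noun "coach" (via "that"), at word 4.
(The other dependency links word 1 to a gap after word 10.)

4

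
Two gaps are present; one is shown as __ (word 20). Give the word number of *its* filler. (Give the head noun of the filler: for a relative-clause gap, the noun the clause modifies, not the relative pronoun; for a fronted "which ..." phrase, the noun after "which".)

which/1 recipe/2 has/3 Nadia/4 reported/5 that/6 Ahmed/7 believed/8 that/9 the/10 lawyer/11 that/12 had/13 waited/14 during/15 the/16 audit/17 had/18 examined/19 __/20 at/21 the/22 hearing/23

The marked gap is the direct object of "examined".
Its filler is the fronted wh-phrase "which recipe", at word 2.
(The other dependency links word 11 to a gap after word 12.)

2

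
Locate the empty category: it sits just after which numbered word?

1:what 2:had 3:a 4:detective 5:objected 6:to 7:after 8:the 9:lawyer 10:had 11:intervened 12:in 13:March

6

The displaced element is "what" (word 1).
It functions as the object of the preposition "to" of "objected", so the gap sits immediately after word 6 ("to").
Base order: A detective had objected to what after the lawyer had intervened in March.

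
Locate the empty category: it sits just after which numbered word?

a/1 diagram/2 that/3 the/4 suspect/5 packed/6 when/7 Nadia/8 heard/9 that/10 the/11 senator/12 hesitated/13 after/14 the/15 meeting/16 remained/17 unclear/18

The displaced element is "a diagram" (word 2).
It functions as the direct object of "packed", so the gap sits immediately after word 6 ("packed").
Base order: The suspect packed a diagram when Nadia heard that the senator hesitated after the meeting.

6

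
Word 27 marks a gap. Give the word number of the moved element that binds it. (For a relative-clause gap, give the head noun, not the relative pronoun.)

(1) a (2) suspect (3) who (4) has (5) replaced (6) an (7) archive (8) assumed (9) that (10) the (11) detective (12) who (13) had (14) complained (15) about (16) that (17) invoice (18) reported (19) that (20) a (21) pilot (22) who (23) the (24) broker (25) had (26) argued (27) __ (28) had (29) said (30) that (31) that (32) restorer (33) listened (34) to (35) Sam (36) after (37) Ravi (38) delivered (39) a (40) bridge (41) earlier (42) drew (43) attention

The gap at 27 is the subject of "said", inside a relative clause.
The relative pronoun is "who" (word 22); it is bound by the head noun immediately before it.
Its filler is the head noun "pilot", at word 21.

21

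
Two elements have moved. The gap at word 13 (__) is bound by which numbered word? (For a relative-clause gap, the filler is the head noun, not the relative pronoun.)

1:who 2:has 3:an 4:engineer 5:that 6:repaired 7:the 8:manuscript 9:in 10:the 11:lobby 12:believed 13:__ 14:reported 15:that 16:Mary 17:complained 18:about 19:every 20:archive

The marked gap is the subject of "reported".
Its filler is the fronted wh-phrase "who", at word 1.
(The other dependency links word 4 to a gap after word 5.)

1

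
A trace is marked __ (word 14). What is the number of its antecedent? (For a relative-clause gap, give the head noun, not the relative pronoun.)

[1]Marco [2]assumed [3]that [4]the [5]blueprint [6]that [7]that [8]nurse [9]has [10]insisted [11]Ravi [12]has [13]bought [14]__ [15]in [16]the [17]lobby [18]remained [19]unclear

The gap at 14 is the object of "bought", inside a relative clause.
The relative pronoun is "that" (word 6); it is bound by the head noun immediately before it.
Its filler is the head noun "blueprint", at word 5.

5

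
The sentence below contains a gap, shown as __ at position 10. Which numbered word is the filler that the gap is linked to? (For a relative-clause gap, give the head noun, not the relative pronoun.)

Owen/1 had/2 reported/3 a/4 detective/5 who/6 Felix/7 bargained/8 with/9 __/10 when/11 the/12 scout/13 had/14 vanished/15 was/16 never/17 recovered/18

5

The gap at 10 is the prepositional object of "bargained", inside a relative clause.
The relative pronoun is "who" (word 6); it is bound by the head noun immediately before it.
Its filler is the head noun "detective", at word 5.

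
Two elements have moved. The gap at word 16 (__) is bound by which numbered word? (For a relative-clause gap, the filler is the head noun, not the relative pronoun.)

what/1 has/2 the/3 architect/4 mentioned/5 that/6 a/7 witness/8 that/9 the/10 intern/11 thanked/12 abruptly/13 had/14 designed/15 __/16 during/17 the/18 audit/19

1

The marked gap is the direct object of "designed".
Its filler is the fronted wh-phrase "what", at word 1.
(The other dependency links word 8 to a gap after word 12.)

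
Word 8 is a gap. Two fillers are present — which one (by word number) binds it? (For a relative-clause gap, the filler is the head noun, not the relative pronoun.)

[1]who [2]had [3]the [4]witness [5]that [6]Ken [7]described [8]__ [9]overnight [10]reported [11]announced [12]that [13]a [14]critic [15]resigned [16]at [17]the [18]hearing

4

The marked gap is inside the relative clause, the direct object of "described".
Its filler is the head noun "witness" (via "that"), at word 4.
(The other dependency links word 1 to a gap after word 10.)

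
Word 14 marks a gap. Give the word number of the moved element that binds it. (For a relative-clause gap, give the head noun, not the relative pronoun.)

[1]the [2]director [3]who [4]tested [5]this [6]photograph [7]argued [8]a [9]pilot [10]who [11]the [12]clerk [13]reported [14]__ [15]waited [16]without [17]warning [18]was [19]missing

9

The gap at 14 is the subject of "waited", inside a relative clause.
The relative pronoun is "who" (word 10); it is bound by the head noun immediately before it.
Its filler is the head noun "pilot", at word 9.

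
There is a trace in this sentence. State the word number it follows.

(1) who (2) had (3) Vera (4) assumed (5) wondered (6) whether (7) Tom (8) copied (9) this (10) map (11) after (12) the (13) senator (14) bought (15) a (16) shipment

4

The displaced element is "who" (word 1).
It is linked across 1 clause boundary (Ø).
It functions as the subject of "wondered", so the gap sits immediately after word 4 ("assumed").
Base order: Vera had assumed that who wondered whether Tom copied this map after the senator bought a shipment.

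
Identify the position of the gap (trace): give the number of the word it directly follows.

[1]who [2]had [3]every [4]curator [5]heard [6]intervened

5

The displaced element is "who" (word 1).
It is linked across 1 clause boundary (Ø).
It functions as the subject of "intervened", so the gap sits immediately after word 5 ("heard").
Base order: Every curator had heard who intervened.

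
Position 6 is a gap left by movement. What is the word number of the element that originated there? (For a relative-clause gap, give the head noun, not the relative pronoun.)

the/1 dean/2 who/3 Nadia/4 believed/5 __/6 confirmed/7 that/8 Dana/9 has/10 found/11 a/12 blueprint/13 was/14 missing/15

2

The gap at 6 is the subject of "confirmed", inside a relative clause.
The relative pronoun is "who" (word 3); it is bound by the head noun immediately before it.
Its filler is the head noun "dean", at word 2.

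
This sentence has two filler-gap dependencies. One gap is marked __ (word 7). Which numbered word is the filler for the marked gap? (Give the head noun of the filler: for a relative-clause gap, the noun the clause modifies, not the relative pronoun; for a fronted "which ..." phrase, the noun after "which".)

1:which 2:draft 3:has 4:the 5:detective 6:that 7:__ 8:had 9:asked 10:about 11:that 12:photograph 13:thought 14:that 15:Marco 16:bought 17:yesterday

5

The marked gap is inside the relative clause, the subject of "asked".
Its filler is the head noun "detective" (via "that"), at word 5.
(The other dependency links word 2 to a gap after word 16.)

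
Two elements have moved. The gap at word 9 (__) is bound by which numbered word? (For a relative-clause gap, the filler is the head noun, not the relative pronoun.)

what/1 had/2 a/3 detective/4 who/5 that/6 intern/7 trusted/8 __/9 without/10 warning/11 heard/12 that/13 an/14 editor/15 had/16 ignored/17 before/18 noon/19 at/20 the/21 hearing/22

4

The marked gap is inside the relative clause, the direct object of "trusted".
Its filler is the head noun "detective" (via "who"), at word 4.
(The other dependency links word 1 to a gap after word 17.)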